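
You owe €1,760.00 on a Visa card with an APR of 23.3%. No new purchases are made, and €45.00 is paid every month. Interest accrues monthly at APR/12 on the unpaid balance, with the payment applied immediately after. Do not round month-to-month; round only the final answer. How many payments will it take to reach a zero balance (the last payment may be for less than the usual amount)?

75 months

Monthly rate r = 23.3%/12 = 1.94167% = 0.0194167.
Recurrence: B ← B·(1+r) − €45.00.
Month 1: interest €34.17; balance after payment €1,749.17.
Month 2: interest €33.96; balance after payment €1,738.14.
Closed form: n = −ln(1 − rB₀/P)/ln(1+r) = −ln(0.24059)/ln(1.01942) ≈ 74.083, so the balance reaches zero during payment 75.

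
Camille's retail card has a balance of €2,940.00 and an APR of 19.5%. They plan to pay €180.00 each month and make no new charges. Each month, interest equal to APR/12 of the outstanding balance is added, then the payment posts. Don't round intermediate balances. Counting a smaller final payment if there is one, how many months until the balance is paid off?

20 payments

Monthly rate r = 19.5%/12 = 1.625% = 0.01625.
Recurrence: B ← B·(1+r) − €180.00.
Month 1: interest €47.77; balance after payment €2,807.78.
Month 2: interest €45.63; balance after payment €2,673.40.
Closed form: n = −ln(1 − rB₀/P)/ln(1+r) = −ln(0.73458)/ln(1.01625) ≈ 19.135, so the balance reaches zero during payment 20.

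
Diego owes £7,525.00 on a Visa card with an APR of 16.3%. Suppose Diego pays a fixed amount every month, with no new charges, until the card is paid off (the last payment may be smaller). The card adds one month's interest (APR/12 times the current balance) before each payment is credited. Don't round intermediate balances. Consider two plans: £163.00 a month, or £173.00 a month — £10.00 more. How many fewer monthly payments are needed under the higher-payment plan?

Monthly rate r = 16.3%/12 = 1.35833% = 0.0135833.
At £163.00/mo: n = ⌈−ln(1 − rB₀/P)/ln(1+r)⌉ = 74 payments (last £18.12); total interest = total paid − £7,525.00 = £4,392.12.
At £173.00/mo: 67 payments (last £40.89); total interest £3,933.89.
Payments saved = 74 − 67 = 7.

7 fewer payments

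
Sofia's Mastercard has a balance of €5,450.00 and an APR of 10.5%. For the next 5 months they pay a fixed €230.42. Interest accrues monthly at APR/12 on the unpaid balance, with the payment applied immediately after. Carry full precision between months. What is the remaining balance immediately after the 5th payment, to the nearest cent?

Monthly rate r = 10.5%/12 = 0.875% = 0.00875.
Each month: B ← B·(1+r) − €230.42.
Month 1: interest €47.69; balance after payment €5,267.27.
Month 2: interest €46.09; balance after payment €5,082.94.
Month 3: interest €44.48; balance after payment €4,896.99.
Month 4: interest €42.85; balance after payment €4,709.42.
Month 5: interest €41.21; balance after payment €4,520.21.

€4,520.21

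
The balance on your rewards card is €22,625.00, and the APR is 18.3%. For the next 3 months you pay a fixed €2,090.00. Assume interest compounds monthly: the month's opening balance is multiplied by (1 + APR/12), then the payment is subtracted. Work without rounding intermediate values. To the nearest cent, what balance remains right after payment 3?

Monthly rate r = 18.3%/12 = 1.525% = 0.01525.
Each month: B ← B·(1+r) − €2,090.00.
Month 1: interest €345.03; balance after payment €20,880.03.
Month 2: interest €318.42; balance after payment €19,108.45.
Month 3: interest €291.40; balance after payment €17,309.86.

€17,309.86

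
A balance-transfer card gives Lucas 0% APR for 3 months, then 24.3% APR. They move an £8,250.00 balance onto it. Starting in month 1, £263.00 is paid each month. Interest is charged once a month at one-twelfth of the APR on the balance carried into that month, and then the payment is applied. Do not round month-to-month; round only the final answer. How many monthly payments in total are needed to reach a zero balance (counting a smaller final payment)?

46 months

Promo months 1–3 at r₀ = 0%/12 = 0; months 4+ at r₁ = 24.3%/12 = 0.02025.
After month 3 (no interest yet): B = £8,250.00 − 3·£263.00 = £7,461.00.
Then at r₁ with £263.00/mo: n₂ = −ln(1 − r₁·B/P)/ln(1+r₁) ≈ 42.62 → 43 more payments.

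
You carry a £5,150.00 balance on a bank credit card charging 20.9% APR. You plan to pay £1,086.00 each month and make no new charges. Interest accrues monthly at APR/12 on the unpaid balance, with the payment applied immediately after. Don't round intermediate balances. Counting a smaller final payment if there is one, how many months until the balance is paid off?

Monthly rate r = 20.9%/12 = 1.74167% = 0.0174167.
Recurrence: B ← B·(1+r) − £1,086.00.
Month 1: interest £89.70; balance after payment £4,153.70.
Month 2: interest £72.34; balance after payment £3,140.04.
Month 3: interest £54.69; balance after payment £2,108.73.
Month 4: interest £36.73; balance after payment £1,059.46.
Month 5: interest £18.45; balance after payment £0.00.

5 months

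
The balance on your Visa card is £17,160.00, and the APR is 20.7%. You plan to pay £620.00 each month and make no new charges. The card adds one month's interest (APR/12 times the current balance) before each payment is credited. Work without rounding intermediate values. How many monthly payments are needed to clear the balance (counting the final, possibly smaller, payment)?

38 payments

Monthly rate r = 20.7%/12 = 1.725% = 0.01725.
Recurrence: B ← B·(1+r) − £620.00.
Month 1: interest £296.01; balance after payment £16,836.01.
Month 2: interest £290.42; balance after payment £16,506.43.
Closed form: n = −ln(1 − rB₀/P)/ln(1+r) = −ln(0.52256)/ln(1.01725) ≈ 37.947, so the balance reaches zero during payment 38.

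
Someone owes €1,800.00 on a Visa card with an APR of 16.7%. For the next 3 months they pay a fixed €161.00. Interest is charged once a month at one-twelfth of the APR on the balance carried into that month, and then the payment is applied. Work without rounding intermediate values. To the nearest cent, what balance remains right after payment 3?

€1,386.45

Monthly rate r = 16.7%/12 = 1.39167% = 0.0139167.
Each month: B ← B·(1+r) − €161.00.
Month 1: interest €25.05; balance after payment €1,664.05.
Month 2: interest €23.16; balance after payment €1,526.21.
Month 3: interest €21.24; balance after payment €1,386.45.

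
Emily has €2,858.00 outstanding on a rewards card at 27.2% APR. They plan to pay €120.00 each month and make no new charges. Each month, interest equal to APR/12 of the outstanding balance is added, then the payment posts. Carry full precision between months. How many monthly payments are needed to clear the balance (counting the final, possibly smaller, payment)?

35 months

Monthly rate r = 27.2%/12 = 2.26667% = 0.0226667.
Recurrence: B ← B·(1+r) − €120.00.
Month 1: interest €64.78; balance after payment €2,802.78.
Month 2: interest €63.53; balance after payment €2,746.31.
Closed form: n = −ln(1 − rB₀/P)/ln(1+r) = −ln(0.46016)/ln(1.02267) ≈ 34.630, so the balance reaches zero during payment 35.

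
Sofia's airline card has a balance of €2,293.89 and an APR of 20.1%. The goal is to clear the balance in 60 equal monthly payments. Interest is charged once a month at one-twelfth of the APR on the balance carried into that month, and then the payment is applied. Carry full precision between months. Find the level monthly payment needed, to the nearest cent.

€60.90

Monthly rate r = 20.1%/12 = 1.675% = 0.01675.
Level-payment amortization: P = B₀·r / (1 − (1+r)^(−n)) = 2293.89·0.01675 / (1 − 1.01675^(−60)).
Denominator 1 − (1+r)^(−60) = 0.630895674.
P = 38.4227 / 0.630895674 ≈ 60.90.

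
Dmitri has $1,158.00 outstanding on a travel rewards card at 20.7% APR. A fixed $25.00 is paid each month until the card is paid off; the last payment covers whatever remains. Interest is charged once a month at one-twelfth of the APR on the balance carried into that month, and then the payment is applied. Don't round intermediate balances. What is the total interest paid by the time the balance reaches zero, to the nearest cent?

Monthly rate r = 20.7%/12 = 1.725% = 0.01725.
Payoff takes n = ⌈−ln(1 − rB₀/P)/ln(1+r)⌉ = ⌈93.817⌉ = 94 payments; the last is $20.47.
Total paid = 93·$25.00 + $20.47 = $2,345.47.
Total interest = total paid − principal = $2,345.47 − $1,158.00 = $1,187.47.

$1,187.47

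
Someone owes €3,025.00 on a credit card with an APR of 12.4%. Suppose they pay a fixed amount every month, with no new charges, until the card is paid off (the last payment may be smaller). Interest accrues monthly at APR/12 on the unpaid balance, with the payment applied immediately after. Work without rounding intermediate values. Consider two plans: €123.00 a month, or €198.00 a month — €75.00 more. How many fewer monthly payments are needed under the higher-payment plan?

12 fewer payments

Monthly rate r = 12.4%/12 = 1.03333% = 0.0103333.
At €123.00/mo: n = ⌈−ln(1 − rB₀/P)/ln(1+r)⌉ = 29 payments (last €64.28); total interest = total paid − €3,025.00 = €483.28.
At €198.00/mo: 17 payments (last €141.51); total interest €284.51.
Payments saved = 29 − 17 = 12.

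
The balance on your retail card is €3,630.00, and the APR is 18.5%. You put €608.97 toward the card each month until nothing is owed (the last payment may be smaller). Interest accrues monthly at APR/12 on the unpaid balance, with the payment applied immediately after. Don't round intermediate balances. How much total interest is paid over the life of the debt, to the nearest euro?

€208

Monthly rate r = 18.5%/12 = 1.54167% = 0.0154167.
Payoff takes n = ⌈−ln(1 − rB₀/P)/ln(1+r)⌉ = ⌈6.301⌉ = 7 payments; the last is €184.21.
Total paid = 6·€608.97 + €184.21 = €3,838.03.
Total interest = total paid − principal = €3,838.03 − €3,630.00 = €208.03.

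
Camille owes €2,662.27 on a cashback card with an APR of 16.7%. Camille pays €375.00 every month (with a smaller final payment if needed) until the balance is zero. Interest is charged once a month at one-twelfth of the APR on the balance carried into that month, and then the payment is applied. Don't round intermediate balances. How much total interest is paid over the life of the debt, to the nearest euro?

€161

Monthly rate r = 16.7%/12 = 1.39167% = 0.0139167.
Payoff takes n = ⌈−ln(1 − rB₀/P)/ln(1+r)⌉ = ⌈7.527⌉ = 8 payments; the last is €198.25.
Total paid = 7·€375.00 + €198.25 = €2,823.25.
Total interest = total paid − principal = €2,823.25 − €2,662.27 = €160.98.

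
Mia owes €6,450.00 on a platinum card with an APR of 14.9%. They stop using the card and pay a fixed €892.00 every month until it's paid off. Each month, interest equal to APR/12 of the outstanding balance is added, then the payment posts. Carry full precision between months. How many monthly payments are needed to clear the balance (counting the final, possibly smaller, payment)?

Monthly rate r = 14.9%/12 = 1.24167% = 0.0124167.
Recurrence: B ← B·(1+r) − €892.00.
Month 1: interest €80.09; balance after payment €5,638.09.
Month 2: interest €70.01; balance after payment €4,816.09.
Closed form: n = −ln(1 − rB₀/P)/ln(1+r) = −ln(0.91022)/ln(1.01242) ≈ 7.623, so the balance reaches zero during payment 8.

8 months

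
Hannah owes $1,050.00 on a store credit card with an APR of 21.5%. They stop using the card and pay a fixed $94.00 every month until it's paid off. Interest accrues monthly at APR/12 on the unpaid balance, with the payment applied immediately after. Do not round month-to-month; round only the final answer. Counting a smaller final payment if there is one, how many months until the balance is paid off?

13 payments

Monthly rate r = 21.5%/12 = 1.79167% = 0.0179167.
Recurrence: B ← B·(1+r) − $94.00.
Month 1: interest $18.81; balance after payment $974.81.
Month 2: interest $17.47; balance after payment $898.28.
Closed form: n = −ln(1 − rB₀/P)/ln(1+r) = −ln(0.79987)/ln(1.01792) ≈ 12.575, so the balance reaches zero during payment 13.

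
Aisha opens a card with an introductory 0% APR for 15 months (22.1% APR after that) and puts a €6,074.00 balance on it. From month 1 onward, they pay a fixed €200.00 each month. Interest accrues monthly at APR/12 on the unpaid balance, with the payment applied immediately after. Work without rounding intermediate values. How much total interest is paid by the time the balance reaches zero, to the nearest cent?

Promo months 1–15 at r₀ = 0%/12 = 0; months 16+ at r₁ = 22.1%/12 = 0.0184167.
After month 15 (no interest yet): B = €6,074.00 − 15·€200.00 = €3,074.00.
Then at r₁ with €200.00/mo: n₂ = −ln(1 − r₁·B/P)/ln(1+r₁) ≈ 18.23 → 19 more payments.
Total paid = 33·€200.00 + €47.28 = €6,647.28; interest = €6,647.28 − €6,074.00 = €573.28.

€573.28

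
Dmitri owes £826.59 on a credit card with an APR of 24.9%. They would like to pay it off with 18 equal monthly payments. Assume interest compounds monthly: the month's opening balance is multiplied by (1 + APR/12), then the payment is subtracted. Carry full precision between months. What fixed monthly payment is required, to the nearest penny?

Monthly rate r = 24.9%/12 = 2.075% = 0.02075.
Level-payment amortization: P = B₀·r / (1 − (1+r)^(−n)) = 826.59·0.02075 / (1 − 1.02075^(−18)).
Denominator 1 − (1+r)^(−18) = 0.309043025.
P = 17.1517 / 0.309043025 ≈ 55.50.

£55.50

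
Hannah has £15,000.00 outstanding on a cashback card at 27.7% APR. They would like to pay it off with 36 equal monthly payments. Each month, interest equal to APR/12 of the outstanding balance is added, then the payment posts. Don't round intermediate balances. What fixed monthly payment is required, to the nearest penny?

£618.03

Monthly rate r = 27.7%/12 = 2.30833% = 0.0230833.
Level-payment amortization: P = B₀·r / (1 − (1+r)^(−n)) = 15000.00·0.0230833 / (1 − 1.02308^(−36)).
Denominator 1 − (1+r)^(−36) = 0.560252228.
P = 346.25 / 0.560252228 ≈ 618.03.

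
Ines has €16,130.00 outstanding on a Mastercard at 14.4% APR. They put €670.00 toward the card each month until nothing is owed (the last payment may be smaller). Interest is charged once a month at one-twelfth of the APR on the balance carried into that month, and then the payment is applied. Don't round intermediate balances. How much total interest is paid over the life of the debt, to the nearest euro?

Monthly rate r = 14.4%/12 = 1.2% = 0.012.
Payoff takes n = ⌈−ln(1 − rB₀/P)/ln(1+r)⌉ = ⌈28.581⌉ = 29 payments; the last is €390.55.
Total paid = 28·€670.00 + €390.55 = €19,150.55.
Total interest = total paid − principal = €19,150.55 − €16,130.00 = €3,020.55.

€3,021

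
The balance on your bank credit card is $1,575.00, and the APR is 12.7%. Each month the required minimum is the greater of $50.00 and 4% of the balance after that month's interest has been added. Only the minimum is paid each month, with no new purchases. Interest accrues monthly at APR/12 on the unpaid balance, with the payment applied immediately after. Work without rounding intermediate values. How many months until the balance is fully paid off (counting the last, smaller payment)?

Monthly rate r = 12.7%/12 = 1.05833% = 0.0105833.
While 4% of the post-interest balance exceeds $50.00, each month B ← (B·(1+r))·(1 − 0.04), i.e. B shrinks by the factor (1+r)·0.96 = 0.97016.
This holds for months 1–8. Entering month 9 the balance is $1,236.03; 4% of the post-interest balance is now below $50.00, so the flat $50.00 minimum applies from here.
From month 9 a fixed $50.00 at rate r clears $1,236.03 in 29 more payments. Total: 8 + 29 = 37 months.

37 months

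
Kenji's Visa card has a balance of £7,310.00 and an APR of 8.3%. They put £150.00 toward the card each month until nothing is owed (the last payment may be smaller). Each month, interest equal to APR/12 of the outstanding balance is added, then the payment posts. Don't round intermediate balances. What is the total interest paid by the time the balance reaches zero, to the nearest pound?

Monthly rate r = 8.3%/12 = 0.691667% = 0.00691667.
Payoff takes n = ⌈−ln(1 − rB₀/P)/ln(1+r)⌉ = ⌈59.640⌉ = 60 payments; the last is £96.10.
Total paid = 59·£150.00 + £96.10 = £8,946.10.
Total interest = total paid − principal = £8,946.10 − £7,310.00 = £1,636.10.

£1,636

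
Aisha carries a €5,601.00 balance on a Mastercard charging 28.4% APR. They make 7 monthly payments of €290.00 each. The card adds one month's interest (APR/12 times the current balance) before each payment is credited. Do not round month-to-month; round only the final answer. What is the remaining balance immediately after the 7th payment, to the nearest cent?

Monthly rate r = 28.4%/12 = 2.36667% = 0.0236667.
Each month: B ← B·(1+r) − €290.00.
Month 1: interest €132.56; balance after payment €5,443.56.
Month 2: interest €128.83; balance after payment €5,282.39.
Month 3: interest €125.02; balance after payment €5,117.40.
Month 4: interest €121.11; balance after payment €4,948.52.
Month 5: interest €117.11; balance after payment €4,775.63.
Month 6: interest €113.02; balance after payment €4,598.65.
Month 7: interest €108.83; balance after payment €4,417.49.

€4,417.49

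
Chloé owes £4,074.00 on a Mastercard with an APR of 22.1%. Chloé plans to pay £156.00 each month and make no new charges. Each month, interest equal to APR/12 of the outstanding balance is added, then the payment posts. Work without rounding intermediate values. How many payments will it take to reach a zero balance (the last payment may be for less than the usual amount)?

36 months

Monthly rate r = 22.1%/12 = 1.84167% = 0.0184167.
Recurrence: B ← B·(1+r) − £156.00.
Month 1: interest £75.03; balance after payment £3,993.03.
Month 2: interest £73.54; balance after payment £3,910.57.
Closed form: n = −ln(1 − rB₀/P)/ln(1+r) = −ln(0.51904)/ln(1.01842) ≈ 35.934, so the balance reaches zero during payment 36.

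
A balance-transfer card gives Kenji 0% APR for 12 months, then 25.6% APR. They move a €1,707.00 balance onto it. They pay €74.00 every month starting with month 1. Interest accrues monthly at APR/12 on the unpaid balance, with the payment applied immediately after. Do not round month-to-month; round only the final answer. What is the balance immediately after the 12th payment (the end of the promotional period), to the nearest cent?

€819.00

Promo months 1–12 at r₀ = 0%/12 = 0; months 13+ at r₁ = 25.6%/12 = 0.0213333.
After month 12 (no interest yet): B = €1,707.00 − 12·€74.00 = €819.00.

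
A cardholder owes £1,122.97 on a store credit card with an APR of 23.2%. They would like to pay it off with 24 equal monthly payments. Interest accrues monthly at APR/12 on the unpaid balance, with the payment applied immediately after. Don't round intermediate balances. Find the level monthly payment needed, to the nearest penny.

£58.93

Monthly rate r = 23.2%/12 = 1.93333% = 0.0193333.
Level-payment amortization: P = B₀·r / (1 − (1+r)^(−n)) = 1122.97·0.0193333 / (1 − 1.01933^(−24)).
Denominator 1 − (1+r)^(−24) = 0.368445888.
P = 21.7108 / 0.368445888 ≈ 58.93.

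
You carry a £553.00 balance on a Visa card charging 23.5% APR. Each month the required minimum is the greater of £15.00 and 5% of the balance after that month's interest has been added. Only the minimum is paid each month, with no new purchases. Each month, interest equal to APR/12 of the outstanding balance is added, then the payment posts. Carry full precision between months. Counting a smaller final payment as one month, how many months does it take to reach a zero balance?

45 months

Monthly rate r = 23.5%/12 = 1.95833% = 0.0195833.
While 5% of the post-interest balance exceeds £15.00, each month B ← (B·(1+r))·(1 − 0.05), i.e. B shrinks by the factor (1+r)·0.95 = 0.9686.
This holds for months 1–20. Entering month 21 the balance is £292.18; 5% of the post-interest balance is now below £15.00, so the flat £15.00 minimum applies from here.
From month 21 a fixed £15.00 at rate r clears £292.18 in 25 more payments. Total: 20 + 25 = 45 months.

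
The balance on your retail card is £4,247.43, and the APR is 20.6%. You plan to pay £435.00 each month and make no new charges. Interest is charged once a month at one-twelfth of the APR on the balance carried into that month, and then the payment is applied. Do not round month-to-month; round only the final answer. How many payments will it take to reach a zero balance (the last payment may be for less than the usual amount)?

11 months

Monthly rate r = 20.6%/12 = 1.71667% = 0.0171667.
Recurrence: B ← B·(1+r) − £435.00.
Month 1: interest £72.91; balance after payment £3,885.34.
Month 2: interest £66.70; balance after payment £3,517.04.
Closed form: n = −ln(1 − rB₀/P)/ln(1+r) = −ln(0.83238)/ln(1.01717) ≈ 10.779, so the balance reaches zero during payment 11.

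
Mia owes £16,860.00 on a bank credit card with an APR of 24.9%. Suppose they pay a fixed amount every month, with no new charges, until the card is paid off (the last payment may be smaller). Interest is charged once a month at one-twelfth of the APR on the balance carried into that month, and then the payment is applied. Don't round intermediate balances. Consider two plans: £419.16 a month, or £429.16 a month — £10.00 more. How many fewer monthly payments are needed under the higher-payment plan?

5 fewer payments

Monthly rate r = 24.9%/12 = 2.075% = 0.02075.
At £419.16/mo: n = ⌈−ln(1 − rB₀/P)/ln(1+r)⌉ = 88 payments (last £262.57); total interest = total paid − £16,860.00 = £19,869.49.
At £429.16/mo: 83 payments (last £90.90); total interest £18,422.02.
Payments saved = 88 − 83 = 5.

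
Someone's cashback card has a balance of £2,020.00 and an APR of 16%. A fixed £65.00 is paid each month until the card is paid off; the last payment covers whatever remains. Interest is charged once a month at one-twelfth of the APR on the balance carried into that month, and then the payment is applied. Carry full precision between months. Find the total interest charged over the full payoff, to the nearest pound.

Monthly rate r = 16%/12 = 1.33333% = 0.0133333.
Payoff takes n = ⌈−ln(1 − rB₀/P)/ln(1+r)⌉ = ⌈40.396⌉ = 41 payments; the last is £25.81.
Total paid = 40·£65.00 + £25.81 = £2,625.81.
Total interest = total paid − principal = £2,625.81 − £2,020.00 = £605.81.

£606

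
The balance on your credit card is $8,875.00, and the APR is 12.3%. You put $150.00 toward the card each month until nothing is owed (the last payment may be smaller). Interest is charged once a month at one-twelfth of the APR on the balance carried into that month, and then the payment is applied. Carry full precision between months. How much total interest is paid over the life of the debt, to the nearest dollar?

Monthly rate r = 12.3%/12 = 1.025% = 0.01025.
Payoff takes n = ⌈−ln(1 − rB₀/P)/ln(1+r)⌉ = ⌈91.448⌉ = 92 payments; the last is $67.35.
Total paid = 91·$150.00 + $67.35 = $13,717.35.
Total interest = total paid − principal = $13,717.35 − $8,875.00 = $4,842.35.

$4,842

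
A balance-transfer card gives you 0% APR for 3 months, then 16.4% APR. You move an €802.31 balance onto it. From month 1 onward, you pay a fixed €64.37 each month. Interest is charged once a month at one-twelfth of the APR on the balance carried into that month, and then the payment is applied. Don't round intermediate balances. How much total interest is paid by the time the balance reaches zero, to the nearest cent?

€47.68

Promo months 1–3 at r₀ = 0%/12 = 0; months 4+ at r₁ = 16.4%/12 = 0.0136667.
After month 3 (no interest yet): B = €802.31 − 3·€64.37 = €609.20.
Then at r₁ with €64.37/mo: n₂ = −ln(1 − r₁·B/P)/ln(1+r₁) ≈ 10.20 → 11 more payments.
Total paid = 13·€64.37 + €13.18 = €849.99; interest = €849.99 − €802.31 = €47.68.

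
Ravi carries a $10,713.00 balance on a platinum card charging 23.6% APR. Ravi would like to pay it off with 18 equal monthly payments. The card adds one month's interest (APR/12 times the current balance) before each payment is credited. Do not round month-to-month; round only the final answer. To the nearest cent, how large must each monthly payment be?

Monthly rate r = 23.6%/12 = 1.96667% = 0.0196667.
Level-payment amortization: P = B₀·r / (1 − (1+r)^(−n)) = 10713.00·0.0196667 / (1 − 1.01967^(−18)).
Denominator 1 − (1+r)^(−18) = 0.295709226.
P = 210.689 / 0.295709226 ≈ 712.49.

$712.49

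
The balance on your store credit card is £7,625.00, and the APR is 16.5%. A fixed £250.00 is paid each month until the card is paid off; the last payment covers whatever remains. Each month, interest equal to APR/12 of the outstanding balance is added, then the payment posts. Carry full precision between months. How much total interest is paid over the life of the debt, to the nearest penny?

£2,327.61

Monthly rate r = 16.5%/12 = 1.375% = 0.01375.
Payoff takes n = ⌈−ln(1 − rB₀/P)/ln(1+r)⌉ = ⌈39.809⌉ = 40 payments; the last is £202.61.
Total paid = 39·£250.00 + £202.61 = £9,952.61.
Total interest = total paid − principal = £9,952.61 − £7,625.00 = £2,327.61.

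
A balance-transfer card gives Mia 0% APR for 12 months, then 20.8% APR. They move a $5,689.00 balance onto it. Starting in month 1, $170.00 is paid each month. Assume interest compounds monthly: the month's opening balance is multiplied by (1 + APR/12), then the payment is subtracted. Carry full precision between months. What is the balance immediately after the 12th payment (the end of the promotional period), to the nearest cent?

$3,649.00

Promo months 1–12 at r₀ = 0%/12 = 0; months 13+ at r₁ = 20.8%/12 = 0.0173333.
After month 12 (no interest yet): B = $5,689.00 − 12·$170.00 = $3,649.00.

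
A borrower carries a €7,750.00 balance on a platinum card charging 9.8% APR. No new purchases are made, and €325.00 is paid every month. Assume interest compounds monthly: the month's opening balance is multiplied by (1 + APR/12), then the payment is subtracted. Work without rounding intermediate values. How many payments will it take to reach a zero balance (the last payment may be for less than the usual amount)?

Monthly rate r = 9.8%/12 = 0.816667% = 0.00816667.
Recurrence: B ← B·(1+r) − €325.00.
Month 1: interest €63.29; balance after payment €7,488.29.
Month 2: interest €61.15; balance after payment €7,224.45.
Closed form: n = −ln(1 − rB₀/P)/ln(1+r) = −ln(0.80526)/ln(1.00817) ≈ 26.630, so the balance reaches zero during payment 27.

27 payments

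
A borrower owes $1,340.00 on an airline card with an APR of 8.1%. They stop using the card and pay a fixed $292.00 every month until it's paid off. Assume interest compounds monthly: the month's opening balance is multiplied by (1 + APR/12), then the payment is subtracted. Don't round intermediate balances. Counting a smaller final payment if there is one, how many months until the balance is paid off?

Monthly rate r = 8.1%/12 = 0.675% = 0.00675.
Recurrence: B ← B·(1+r) − $292.00.
Month 1: interest $9.04; balance after payment $1,057.05.
Month 2: interest $7.14; balance after payment $772.18.
Month 3: interest $5.21; balance after payment $485.39.
Month 4: interest $3.28; balance after payment $196.67.
Month 5: interest $1.33; balance after payment $0.00.

5 payments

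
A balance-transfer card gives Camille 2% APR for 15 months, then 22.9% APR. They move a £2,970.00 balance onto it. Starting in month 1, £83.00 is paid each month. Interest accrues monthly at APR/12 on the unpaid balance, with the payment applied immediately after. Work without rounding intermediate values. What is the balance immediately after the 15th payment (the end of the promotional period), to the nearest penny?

£1,785.49

Promo months 1–15 at r₀ = 2%/12 = 0.00166667; months 16+ at r₁ = 22.9%/12 = 0.0190833.
After month 15: iterate B ← B·(1+r₀) − £83.00 for 15 months → £1,785.49.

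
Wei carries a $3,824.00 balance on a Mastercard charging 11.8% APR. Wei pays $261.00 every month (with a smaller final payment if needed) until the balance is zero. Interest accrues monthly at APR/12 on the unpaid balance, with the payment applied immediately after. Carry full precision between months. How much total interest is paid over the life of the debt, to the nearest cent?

$325.54

Monthly rate r = 11.8%/12 = 0.983333% = 0.00983333.
Payoff takes n = ⌈−ln(1 − rB₀/P)/ln(1+r)⌉ = ⌈15.898⌉ = 16 payments; the last is $234.54.
Total paid = 15·$261.00 + $234.54 = $4,149.54.
Total interest = total paid − principal = $4,149.54 − $3,824.00 = $325.54.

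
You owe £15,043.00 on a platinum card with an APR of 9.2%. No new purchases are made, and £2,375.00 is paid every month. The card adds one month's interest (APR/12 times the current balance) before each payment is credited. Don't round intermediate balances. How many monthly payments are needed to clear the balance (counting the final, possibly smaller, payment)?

Monthly rate r = 9.2%/12 = 0.766667% = 0.00766667.
Recurrence: B ← B·(1+r) − £2,375.00.
Month 1: interest £115.33; balance after payment £12,783.33.
Month 2: interest £98.01; balance after payment £10,506.34.
Closed form: n = −ln(1 − rB₀/P)/ln(1+r) = −ln(0.95144)/ln(1.00767) ≈ 6.518, so the balance reaches zero during payment 7.

7 payments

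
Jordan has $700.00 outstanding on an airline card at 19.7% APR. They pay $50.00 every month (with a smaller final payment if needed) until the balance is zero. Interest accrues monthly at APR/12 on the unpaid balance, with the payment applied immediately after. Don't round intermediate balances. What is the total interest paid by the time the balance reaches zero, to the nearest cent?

Monthly rate r = 19.7%/12 = 1.64167% = 0.0164167.
Payoff takes n = ⌈−ln(1 − rB₀/P)/ln(1+r)⌉ = ⌈16.038⌉ = 17 payments; the last is $1.90.
Total paid = 16·$50.00 + $1.90 = $801.90.
Total interest = total paid − principal = $801.90 − $700.00 = $101.90.

$101.90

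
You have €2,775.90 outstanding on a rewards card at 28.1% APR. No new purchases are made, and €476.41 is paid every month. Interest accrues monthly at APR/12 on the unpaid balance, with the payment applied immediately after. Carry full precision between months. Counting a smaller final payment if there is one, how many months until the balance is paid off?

Monthly rate r = 28.1%/12 = 2.34167% = 0.0234167.
Recurrence: B ← B·(1+r) − €476.41.
Month 1: interest €65.00; balance after payment €2,364.49.
Month 2: interest €55.37; balance after payment €1,943.45.
Closed form: n = −ln(1 − rB₀/P)/ln(1+r) = −ln(0.86356)/ln(1.02342) ≈ 6.338, so the balance reaches zero during payment 7.

7 payments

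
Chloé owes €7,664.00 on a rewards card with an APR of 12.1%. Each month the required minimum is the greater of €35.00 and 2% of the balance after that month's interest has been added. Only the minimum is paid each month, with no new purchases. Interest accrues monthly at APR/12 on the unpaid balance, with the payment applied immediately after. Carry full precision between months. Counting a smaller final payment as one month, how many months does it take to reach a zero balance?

216 months

Monthly rate r = 12.1%/12 = 1.00833% = 0.0100833.
While 2% of the post-interest balance exceeds €35.00, each month B ← (B·(1+r))·(1 − 0.02), i.e. B shrinks by the factor (1+r)·0.98 = 0.98988.
This holds for months 1–147. Entering month 148 the balance is €1,718.69; 2% of the post-interest balance is now below €35.00, so the flat €35.00 minimum applies from here.
From month 148 a fixed €35.00 at rate r clears €1,718.69 in 69 more payments. Total: 147 + 69 = 216 months.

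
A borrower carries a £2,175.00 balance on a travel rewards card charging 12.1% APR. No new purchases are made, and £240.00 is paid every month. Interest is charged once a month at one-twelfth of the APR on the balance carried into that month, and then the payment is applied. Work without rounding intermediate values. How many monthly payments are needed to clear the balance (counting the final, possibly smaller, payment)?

Monthly rate r = 12.1%/12 = 1.00833% = 0.0100833.
Recurrence: B ← B·(1+r) − £240.00.
Month 1: interest £21.93; balance after payment £1,956.93.
Month 2: interest £19.73; balance after payment £1,736.66.
Closed form: n = −ln(1 − rB₀/P)/ln(1+r) = −ln(0.90862)/ln(1.01008) ≈ 9.551, so the balance reaches zero during payment 10.

10 months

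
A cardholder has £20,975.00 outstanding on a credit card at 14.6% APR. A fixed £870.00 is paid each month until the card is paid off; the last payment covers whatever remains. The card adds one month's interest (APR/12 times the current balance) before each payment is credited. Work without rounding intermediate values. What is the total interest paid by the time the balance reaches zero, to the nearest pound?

Monthly rate r = 14.6%/12 = 1.21667% = 0.0121667.
Payoff takes n = ⌈−ln(1 − rB₀/P)/ln(1+r)⌉ = ⌈28.709⌉ = 29 payments; the last is £618.23.
Total paid = 28·£870.00 + £618.23 = £24,978.23.
Total interest = total paid − principal = £24,978.23 − £20,975.00 = £4,003.23.

£4,003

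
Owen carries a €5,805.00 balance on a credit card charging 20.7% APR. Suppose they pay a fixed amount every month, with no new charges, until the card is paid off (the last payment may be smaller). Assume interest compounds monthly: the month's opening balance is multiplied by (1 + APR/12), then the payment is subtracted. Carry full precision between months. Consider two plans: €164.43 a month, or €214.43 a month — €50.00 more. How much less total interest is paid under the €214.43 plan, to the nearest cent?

€1,138.90

Monthly rate r = 20.7%/12 = 1.725% = 0.01725.
At €164.43/mo: n = ⌈−ln(1 − rB₀/P)/ln(1+r)⌉ = 55 payments (last €148.81); total interest = total paid − €5,805.00 = €3,223.03.
At €214.43/mo: 37 payments (last €169.65); total interest €2,084.13.
Interest saved = €3,223.03 − €2,084.13 = €1,138.90.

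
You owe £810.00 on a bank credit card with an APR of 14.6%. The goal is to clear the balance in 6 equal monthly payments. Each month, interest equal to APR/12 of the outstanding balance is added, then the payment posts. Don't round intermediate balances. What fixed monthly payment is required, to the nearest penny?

Monthly rate r = 14.6%/12 = 1.21667% = 0.0121667.
Level-payment amortization: P = B₀·r / (1 − (1+r)^(−n)) = 810.00·0.0121667 / (1 − 1.01217^(−6)).
Denominator 1 − (1+r)^(−6) = 0.0699895777.
P = 9.855 / 0.0699895777 ≈ 140.81.

£140.81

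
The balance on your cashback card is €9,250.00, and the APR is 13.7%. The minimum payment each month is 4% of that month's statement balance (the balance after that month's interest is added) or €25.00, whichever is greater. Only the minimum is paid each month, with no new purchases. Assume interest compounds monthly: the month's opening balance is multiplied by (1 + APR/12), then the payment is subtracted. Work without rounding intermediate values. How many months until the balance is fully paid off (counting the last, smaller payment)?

122 months

Monthly rate r = 13.7%/12 = 1.14167% = 0.0114167.
While 4% of the post-interest balance exceeds €25.00, each month B ← (B·(1+r))·(1 − 0.04), i.e. B shrinks by the factor (1+r)·0.96 = 0.97096.
This holds for months 1–92. Entering month 93 the balance is €614.70; 4% of the post-interest balance is now below €25.00, so the flat €25.00 minimum applies from here.
From month 93 a fixed €25.00 at rate r clears €614.70 in 30 more payments. Total: 92 + 30 = 122 months.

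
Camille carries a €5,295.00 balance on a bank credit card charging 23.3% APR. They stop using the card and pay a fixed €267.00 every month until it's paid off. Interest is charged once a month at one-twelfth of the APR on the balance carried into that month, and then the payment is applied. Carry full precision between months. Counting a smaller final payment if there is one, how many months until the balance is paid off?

26 payments

Monthly rate r = 23.3%/12 = 1.94167% = 0.0194167.
Recurrence: B ← B·(1+r) − €267.00.
Month 1: interest €102.81; balance after payment €5,130.81.
Month 2: interest €99.62; balance after payment €4,963.43.
Closed form: n = −ln(1 − rB₀/P)/ln(1+r) = −ln(0.61494)/ln(1.01942) ≈ 25.284, so the balance reaches zero during payment 26.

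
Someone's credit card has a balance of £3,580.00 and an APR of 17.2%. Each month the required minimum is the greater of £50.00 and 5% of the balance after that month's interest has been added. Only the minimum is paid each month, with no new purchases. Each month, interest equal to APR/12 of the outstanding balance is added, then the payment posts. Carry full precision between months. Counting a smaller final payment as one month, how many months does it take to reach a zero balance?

59 months

Monthly rate r = 17.2%/12 = 1.43333% = 0.0143333.
While 5% of the post-interest balance exceeds £50.00, each month B ← (B·(1+r))·(1 − 0.05), i.e. B shrinks by the factor (1+r)·0.95 = 0.96362.
This holds for months 1–35. Entering month 36 the balance is £978.44; 5% of the post-interest balance is now below £50.00, so the flat £50.00 minimum applies from here.
From month 36 a fixed £50.00 at rate r clears £978.44 in 24 more payments. Total: 35 + 24 = 59 months.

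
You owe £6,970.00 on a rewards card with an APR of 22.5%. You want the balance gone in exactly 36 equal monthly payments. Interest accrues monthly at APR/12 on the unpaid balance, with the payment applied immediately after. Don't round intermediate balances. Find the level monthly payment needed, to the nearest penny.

£267.99

Monthly rate r = 22.5%/12 = 1.875% = 0.01875.
Level-payment amortization: P = B₀·r / (1 − (1+r)^(−n)) = 6970.00·0.01875 / (1 − 1.01875^(−36)).
Denominator 1 − (1+r)^(−36) = 0.487651325.
P = 130.688 / 0.487651325 ≈ 267.99.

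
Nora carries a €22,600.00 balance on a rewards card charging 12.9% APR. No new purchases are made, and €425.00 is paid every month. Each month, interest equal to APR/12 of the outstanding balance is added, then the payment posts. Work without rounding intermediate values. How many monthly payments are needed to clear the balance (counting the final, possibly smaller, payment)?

80 months

Monthly rate r = 12.9%/12 = 1.075% = 0.01075.
Recurrence: B ← B·(1+r) − €425.00.
Month 1: interest €242.95; balance after payment €22,417.95.
Month 2: interest €240.99; balance after payment €22,233.94.
Closed form: n = −ln(1 − rB₀/P)/ln(1+r) = −ln(0.42835)/ln(1.01075) ≈ 79.289, so the balance reaches zero during payment 80.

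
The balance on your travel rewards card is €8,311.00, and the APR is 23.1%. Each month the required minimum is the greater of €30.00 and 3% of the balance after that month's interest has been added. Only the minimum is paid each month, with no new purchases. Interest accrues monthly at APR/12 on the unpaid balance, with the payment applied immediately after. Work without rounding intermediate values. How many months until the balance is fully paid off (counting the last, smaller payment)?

Monthly rate r = 23.1%/12 = 1.925% = 0.01925.
While 3% of the post-interest balance exceeds €30.00, each month B ← (B·(1+r))·(1 − 0.03), i.e. B shrinks by the factor (1+r)·0.97 = 0.98867.
This holds for months 1–188. Entering month 189 the balance is €976.15; 3% of the post-interest balance is now below €30.00, so the flat €30.00 minimum applies from here.
From month 189 a fixed €30.00 at rate r clears €976.15 in 52 more payments. Total: 188 + 52 = 240 months.

240 months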